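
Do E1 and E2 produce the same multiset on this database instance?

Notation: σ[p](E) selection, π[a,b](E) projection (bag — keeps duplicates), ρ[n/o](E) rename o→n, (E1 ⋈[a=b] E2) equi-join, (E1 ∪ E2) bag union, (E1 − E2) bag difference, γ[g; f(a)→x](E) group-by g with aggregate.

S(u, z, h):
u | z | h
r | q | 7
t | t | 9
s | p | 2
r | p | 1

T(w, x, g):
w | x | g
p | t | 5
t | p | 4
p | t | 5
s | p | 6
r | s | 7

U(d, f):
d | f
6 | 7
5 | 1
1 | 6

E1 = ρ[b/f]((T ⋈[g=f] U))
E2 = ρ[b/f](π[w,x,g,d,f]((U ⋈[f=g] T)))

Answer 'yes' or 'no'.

E1 row counts bottom-up:
  T → 5
  U → 3
  (T ⋈[g=f] U) → 2
  ρ[b/f]((T ⋈[g=f] U)) → 2
E2 row counts bottom-up:
  U → 3
  T → 5
  (U ⋈[f=g] T) → 2
  π[w,x,g,d,f]((U ⋈[f=g] T)) → 2
  ρ[b/f](π[w,x,g,d,f]((U ⋈[f=g] T))) → 2

E1 and E2 produce the same multiset:
w | x | g | d | b
r | s | 7 | 6 | 7
s | p | 6 | 1 | 6

yes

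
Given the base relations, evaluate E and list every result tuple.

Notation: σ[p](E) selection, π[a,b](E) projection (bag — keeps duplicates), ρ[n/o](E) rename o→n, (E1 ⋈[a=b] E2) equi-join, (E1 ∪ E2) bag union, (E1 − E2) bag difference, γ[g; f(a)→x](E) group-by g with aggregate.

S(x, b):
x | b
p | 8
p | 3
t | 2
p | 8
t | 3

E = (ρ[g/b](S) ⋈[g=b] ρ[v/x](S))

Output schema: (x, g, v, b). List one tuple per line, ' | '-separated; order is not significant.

Per-node cardinality:
  S → 5
  ρ[g/b](S) → 5
  S → 5
  ρ[v/x](S) → 5
  (ρ[g/b](S) ⋈[g=b] ρ[v/x](S)) → 9

== RESULT ==
x | g | v | b
p | 3 | p | 3
p | 3 | t | 3
p | 8 | p | 8
p | 8 | p | 8
p | 8 | p | 8
p | 8 | p | 8
t | 2 | t | 2
t | 3 | p | 3
t | 3 | t | 3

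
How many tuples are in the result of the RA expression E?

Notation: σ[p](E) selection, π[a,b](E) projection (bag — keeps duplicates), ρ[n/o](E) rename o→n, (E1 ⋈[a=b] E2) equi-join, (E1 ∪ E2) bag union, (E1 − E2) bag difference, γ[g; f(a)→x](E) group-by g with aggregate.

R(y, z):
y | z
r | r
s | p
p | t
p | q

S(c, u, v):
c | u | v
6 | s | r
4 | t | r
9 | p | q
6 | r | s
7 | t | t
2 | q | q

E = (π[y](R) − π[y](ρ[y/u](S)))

Stepwise |·|:
  R → 4
  π[y](R) → 4
  S → 6
  ρ[y/u](S) → 6
  π[y](ρ[y/u](S)) → 6
  (π[y](R) − π[y](ρ[y/u](S))) → 1

|E| = 1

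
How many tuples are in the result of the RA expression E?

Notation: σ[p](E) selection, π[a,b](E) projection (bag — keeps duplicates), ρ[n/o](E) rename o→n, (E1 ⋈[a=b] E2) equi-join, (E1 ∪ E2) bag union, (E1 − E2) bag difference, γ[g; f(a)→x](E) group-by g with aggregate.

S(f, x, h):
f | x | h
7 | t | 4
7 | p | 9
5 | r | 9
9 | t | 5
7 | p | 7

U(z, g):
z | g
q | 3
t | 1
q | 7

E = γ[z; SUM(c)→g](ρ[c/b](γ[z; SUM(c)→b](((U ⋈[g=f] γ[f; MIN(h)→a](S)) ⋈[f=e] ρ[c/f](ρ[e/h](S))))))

Subexpression sizes:
  U → 3
  S → 5
  γ[f; MIN(h)→a](S) → 3
  (U ⋈[g=f] γ[f; MIN(h)→a](S)) → 1
  S → 5
  ρ[e/h](S) → 5
  ρ[c/f](ρ[e/h](S)) → 5
  ((U ⋈[g=f] γ[f; MIN(h)→a](S)) ⋈[f=e] ρ[c/f](ρ[e/h](S))) → 1
  γ[z; SUM(c)→b](((U ⋈[g=f] γ[f; MIN(h)→a](S)) ⋈[f=e] ρ[c/f](ρ[e/h](S)))) → 1
  ρ[c/b](γ[z; SUM(c)→b](((U ⋈[g=f] γ[f; MIN(h)→a](S)) ⋈[f=e] ρ[c/f](ρ[e/h](S))))) → 1
  γ[z; SUM(c)→g](ρ[c/b](γ[z; SUM(c)→b](((U ⋈[g=f] γ[f; MIN(h)→a](S)) ⋈[f=e] ρ[c/f](ρ[e/h](S)))))) → 1

|E| = 1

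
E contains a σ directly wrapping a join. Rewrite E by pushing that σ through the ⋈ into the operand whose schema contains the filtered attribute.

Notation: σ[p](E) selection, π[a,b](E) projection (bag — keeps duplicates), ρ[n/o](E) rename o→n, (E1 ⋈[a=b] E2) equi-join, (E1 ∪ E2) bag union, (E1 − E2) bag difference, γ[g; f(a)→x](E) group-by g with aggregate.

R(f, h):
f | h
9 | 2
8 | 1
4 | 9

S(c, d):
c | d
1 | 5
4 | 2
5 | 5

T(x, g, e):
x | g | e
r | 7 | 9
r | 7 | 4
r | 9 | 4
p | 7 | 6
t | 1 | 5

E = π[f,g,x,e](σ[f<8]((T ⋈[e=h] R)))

σ filters on f, owned by the right side.
E' = π[f,g,x,e]((T ⋈[e=h] σ[f<8](R)))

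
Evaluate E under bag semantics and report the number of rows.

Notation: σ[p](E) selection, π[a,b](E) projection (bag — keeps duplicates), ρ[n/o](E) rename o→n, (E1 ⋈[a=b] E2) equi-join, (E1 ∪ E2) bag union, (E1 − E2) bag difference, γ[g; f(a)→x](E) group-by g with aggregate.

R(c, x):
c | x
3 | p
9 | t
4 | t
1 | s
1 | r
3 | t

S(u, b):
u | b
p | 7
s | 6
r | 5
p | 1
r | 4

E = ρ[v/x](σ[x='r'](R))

Row counts bottom-up:
  R → 6
  σ[x='r'](R) → 1
  ρ[v/x](σ[x='r'](R)) → 1

|E| = 1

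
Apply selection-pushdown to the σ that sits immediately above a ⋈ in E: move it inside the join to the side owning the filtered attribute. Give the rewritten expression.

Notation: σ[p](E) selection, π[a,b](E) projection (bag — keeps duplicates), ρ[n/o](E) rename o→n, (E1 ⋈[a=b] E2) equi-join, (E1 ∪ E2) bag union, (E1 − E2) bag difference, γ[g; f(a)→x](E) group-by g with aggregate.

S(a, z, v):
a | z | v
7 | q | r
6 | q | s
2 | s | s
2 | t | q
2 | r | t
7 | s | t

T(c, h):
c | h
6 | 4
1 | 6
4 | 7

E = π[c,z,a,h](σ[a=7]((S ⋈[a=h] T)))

σ filters on a, owned by the left side.
E' = π[c,z,a,h]((σ[a=7](S) ⋈[a=h] T))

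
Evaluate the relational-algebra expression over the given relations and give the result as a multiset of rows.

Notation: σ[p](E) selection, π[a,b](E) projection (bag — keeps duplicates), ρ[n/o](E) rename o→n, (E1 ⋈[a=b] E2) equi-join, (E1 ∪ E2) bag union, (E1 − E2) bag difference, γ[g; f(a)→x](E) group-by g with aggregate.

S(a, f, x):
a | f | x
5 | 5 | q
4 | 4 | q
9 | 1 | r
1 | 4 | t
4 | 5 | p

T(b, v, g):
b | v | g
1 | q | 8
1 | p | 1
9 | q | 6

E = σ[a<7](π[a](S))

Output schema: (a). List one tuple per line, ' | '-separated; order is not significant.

Per-node cardinality:
  S → 5
  π[a](S) → 5
  σ[a<7](π[a](S)) → 4

== RESULT ==
a
1
4
4
5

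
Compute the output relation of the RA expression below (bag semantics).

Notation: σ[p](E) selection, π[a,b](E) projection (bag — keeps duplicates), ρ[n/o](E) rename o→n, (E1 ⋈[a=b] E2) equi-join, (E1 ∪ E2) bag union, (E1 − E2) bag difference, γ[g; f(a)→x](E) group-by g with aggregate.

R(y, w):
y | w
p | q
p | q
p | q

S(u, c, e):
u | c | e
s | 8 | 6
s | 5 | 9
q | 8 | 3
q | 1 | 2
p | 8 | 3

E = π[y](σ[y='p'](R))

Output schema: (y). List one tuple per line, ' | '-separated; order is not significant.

Subexpression sizes:
  R → 3
  σ[y='p'](R) → 3
  π[y](σ[y='p'](R)) → 3

== RESULT ==
y
p
p
p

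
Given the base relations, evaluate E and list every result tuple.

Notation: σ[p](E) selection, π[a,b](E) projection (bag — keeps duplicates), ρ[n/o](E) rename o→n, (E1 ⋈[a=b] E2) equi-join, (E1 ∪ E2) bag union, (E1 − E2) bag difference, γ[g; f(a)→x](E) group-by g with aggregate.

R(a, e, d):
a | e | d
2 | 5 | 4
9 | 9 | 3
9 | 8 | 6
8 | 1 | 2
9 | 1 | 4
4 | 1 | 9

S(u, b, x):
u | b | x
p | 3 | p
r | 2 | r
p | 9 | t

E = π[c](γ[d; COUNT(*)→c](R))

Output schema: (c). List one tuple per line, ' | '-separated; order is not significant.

Stepwise |·|:
  R → 6
  γ[d; COUNT(*)→c](R) → 5
  π[c](γ[d; COUNT(*)→c](R)) → 5

== RESULT ==
c
1
1
1
1
2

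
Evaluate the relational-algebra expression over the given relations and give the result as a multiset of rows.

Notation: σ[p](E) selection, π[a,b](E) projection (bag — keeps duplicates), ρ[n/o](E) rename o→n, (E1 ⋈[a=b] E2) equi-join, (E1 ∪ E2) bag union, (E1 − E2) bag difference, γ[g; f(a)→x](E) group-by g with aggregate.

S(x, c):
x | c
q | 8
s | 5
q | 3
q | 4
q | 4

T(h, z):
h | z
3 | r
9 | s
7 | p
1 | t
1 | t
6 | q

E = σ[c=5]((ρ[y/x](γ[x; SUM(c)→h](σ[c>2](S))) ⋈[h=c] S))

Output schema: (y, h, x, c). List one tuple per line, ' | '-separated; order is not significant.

Subexpression sizes:
  S → 5
  σ[c>2](S) → 5
  γ[x; SUM(c)→h](σ[c>2](S)) → 2
  ρ[y/x](γ[x; SUM(c)→h](σ[c>2](S))) → 2
  S → 5
  (ρ[y/x](γ[x; SUM(c)→h](σ[c>2](S))) ⋈[h=c] S) → 1
  σ[c=5]((ρ[y/x](γ[x; SUM(c)→h](σ[c>2](S))) ⋈[h=c] S)) → 1

== RESULT ==
y | h | x | c
s | 5 | s | 5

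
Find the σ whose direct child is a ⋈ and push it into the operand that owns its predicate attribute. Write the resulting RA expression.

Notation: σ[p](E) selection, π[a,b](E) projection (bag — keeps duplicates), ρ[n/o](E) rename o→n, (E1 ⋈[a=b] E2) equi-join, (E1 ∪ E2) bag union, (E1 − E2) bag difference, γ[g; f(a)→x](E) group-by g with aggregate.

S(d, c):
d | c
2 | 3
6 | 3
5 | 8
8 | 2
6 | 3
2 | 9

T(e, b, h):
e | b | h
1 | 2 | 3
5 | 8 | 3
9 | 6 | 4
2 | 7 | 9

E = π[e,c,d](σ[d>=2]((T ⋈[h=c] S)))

σ filters on d, owned by the right side.
E' = π[e,c,d]((T ⋈[h=c] σ[d>=2](S)))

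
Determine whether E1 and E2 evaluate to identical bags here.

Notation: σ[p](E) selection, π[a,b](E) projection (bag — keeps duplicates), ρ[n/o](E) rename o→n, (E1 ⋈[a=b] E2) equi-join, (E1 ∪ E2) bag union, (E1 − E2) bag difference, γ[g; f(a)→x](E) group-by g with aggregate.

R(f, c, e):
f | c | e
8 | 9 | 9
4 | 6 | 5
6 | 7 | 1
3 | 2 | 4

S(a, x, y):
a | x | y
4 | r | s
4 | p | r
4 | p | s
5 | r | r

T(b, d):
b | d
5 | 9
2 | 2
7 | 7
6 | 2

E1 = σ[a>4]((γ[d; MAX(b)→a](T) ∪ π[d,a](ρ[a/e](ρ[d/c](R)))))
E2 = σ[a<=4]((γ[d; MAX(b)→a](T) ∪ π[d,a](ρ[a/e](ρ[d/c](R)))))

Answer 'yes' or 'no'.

E1 per-node cardinality:
  T → 4
  γ[d; MAX(b)→a](T) → 3
  R → 4
  ρ[d/c](R) → 4
  ρ[a/e](ρ[d/c](R)) → 4
  π[d,a](ρ[a/e](ρ[d/c](R))) → 4
  (γ[d; MAX(b)→a](T) ∪ π[d,a](ρ[a/e](ρ[d/c](R)))) → 7
  σ[a>4]((γ[d; MAX(b)→a](T) ∪ π[d,a](ρ[a/e](ρ[d/c](R))))) → 5
E2 per-node cardinality:
  T → 4
  γ[d; MAX(b)→a](T) → 3
  R → 4
  ρ[d/c](R) → 4
  ρ[a/e](ρ[d/c](R)) → 4
  π[d,a](ρ[a/e](ρ[d/c](R))) → 4
  (γ[d; MAX(b)→a](T) ∪ π[d,a](ρ[a/e](ρ[d/c](R)))) → 7
  σ[a<=4]((γ[d; MAX(b)→a](T) ∪ π[d,a](ρ[a/e](ρ[d/c](R))))) → 2

E1 result:
d | a
2 | 6
6 | 5
7 | 7
9 | 5
9 | 9
E2 result:
d | a
2 | 4
7 | 1
Witness: (9, 5) appears 1× in E1 but 0× in E2.

no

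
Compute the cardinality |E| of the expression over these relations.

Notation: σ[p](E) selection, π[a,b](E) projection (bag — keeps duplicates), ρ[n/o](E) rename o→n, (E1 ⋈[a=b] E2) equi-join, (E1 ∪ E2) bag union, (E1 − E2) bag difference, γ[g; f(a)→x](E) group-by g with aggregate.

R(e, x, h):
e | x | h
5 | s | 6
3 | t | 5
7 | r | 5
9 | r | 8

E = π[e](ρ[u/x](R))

Stepwise |·|:
  R → 4
  ρ[u/x](R) → 4
  π[e](ρ[u/x](R)) → 4

|E| = 4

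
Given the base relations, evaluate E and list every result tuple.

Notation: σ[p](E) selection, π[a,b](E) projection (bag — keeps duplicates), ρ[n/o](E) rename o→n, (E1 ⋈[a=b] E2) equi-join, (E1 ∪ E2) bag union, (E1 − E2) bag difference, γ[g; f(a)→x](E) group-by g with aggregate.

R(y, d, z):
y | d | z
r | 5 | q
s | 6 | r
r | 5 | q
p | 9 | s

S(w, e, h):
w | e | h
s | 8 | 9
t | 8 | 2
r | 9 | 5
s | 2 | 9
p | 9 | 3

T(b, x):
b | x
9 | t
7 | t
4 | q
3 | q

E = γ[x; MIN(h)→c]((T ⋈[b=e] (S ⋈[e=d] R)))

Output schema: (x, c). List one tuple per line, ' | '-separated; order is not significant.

Per-node cardinality:
  T → 4
  S → 5
  R → 4
  (S ⋈[e=d] R) → 2
  (T ⋈[b=e] (S ⋈[e=d] R)) → 2
  γ[x; MIN(h)→c]((T ⋈[b=e] (S ⋈[e=d] R))) → 1

== RESULT ==
x | c
t | 3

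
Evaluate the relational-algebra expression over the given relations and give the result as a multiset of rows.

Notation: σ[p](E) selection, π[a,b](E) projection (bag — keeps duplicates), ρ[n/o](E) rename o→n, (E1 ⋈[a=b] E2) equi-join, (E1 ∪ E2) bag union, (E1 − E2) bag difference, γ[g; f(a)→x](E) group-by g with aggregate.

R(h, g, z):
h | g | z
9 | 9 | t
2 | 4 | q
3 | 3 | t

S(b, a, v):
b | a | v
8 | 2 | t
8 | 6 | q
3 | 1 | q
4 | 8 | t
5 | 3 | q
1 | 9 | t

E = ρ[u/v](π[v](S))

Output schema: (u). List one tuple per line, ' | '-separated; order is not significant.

Per-node cardinality:
  S → 6
  π[v](S) → 6
  ρ[u/v](π[v](S)) → 6

== RESULT ==
u
q
q
q
t
t
t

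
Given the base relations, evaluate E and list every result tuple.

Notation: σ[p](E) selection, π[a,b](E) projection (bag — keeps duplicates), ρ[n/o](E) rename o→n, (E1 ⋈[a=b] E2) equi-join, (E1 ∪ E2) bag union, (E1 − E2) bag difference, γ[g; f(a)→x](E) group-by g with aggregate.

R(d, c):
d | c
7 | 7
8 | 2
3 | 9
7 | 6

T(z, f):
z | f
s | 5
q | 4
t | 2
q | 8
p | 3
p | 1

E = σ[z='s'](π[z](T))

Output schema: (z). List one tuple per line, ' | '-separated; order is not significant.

Per-node cardinality:
  T → 6
  π[z](T) → 6
  σ[z='s'](π[z](T)) → 1

== RESULT ==
z
s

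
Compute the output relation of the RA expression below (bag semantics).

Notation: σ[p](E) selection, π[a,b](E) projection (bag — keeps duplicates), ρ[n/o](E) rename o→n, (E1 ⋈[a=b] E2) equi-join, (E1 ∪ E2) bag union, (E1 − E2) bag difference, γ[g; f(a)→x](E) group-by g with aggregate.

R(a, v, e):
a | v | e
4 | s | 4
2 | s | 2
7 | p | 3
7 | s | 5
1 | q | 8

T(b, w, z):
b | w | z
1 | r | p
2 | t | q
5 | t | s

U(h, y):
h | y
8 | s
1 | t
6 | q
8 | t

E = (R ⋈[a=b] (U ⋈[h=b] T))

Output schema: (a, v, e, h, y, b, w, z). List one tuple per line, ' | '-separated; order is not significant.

Subexpression sizes:
  R → 5
  U → 4
  T → 3
  (U ⋈[h=b] T) → 1
  (R ⋈[a=b] (U ⋈[h=b] T)) → 1

== RESULT ==
a | v | e | h | y | b | w | z
1 | q | 8 | 1 | t | 1 | r | p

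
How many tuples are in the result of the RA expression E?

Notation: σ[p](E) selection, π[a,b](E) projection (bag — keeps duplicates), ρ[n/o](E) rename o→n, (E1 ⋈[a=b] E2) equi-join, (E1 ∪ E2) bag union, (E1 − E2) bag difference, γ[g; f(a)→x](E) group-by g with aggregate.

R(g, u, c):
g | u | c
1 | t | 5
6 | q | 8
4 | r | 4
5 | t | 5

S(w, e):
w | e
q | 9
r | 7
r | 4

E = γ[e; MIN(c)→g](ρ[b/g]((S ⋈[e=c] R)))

Subexpression sizes:
  S → 3
  R → 4
  (S ⋈[e=c] R) → 1
  ρ[b/g]((S ⋈[e=c] R)) → 1
  γ[e; MIN(c)→g](ρ[b/g]((S ⋈[e=c] R))) → 1

|E| = 1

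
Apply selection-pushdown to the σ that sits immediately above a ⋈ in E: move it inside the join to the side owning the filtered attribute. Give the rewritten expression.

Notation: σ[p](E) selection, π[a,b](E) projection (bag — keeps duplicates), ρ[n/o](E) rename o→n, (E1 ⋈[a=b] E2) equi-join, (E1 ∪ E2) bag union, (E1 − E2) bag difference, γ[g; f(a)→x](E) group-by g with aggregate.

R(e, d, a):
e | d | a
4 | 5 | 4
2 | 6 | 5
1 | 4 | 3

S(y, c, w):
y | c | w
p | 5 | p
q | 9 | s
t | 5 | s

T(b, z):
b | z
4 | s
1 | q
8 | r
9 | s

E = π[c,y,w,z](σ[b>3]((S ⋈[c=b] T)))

σ filters on b, owned by the right side.
E' = π[c,y,w,z]((S ⋈[c=b] σ[b>3](T)))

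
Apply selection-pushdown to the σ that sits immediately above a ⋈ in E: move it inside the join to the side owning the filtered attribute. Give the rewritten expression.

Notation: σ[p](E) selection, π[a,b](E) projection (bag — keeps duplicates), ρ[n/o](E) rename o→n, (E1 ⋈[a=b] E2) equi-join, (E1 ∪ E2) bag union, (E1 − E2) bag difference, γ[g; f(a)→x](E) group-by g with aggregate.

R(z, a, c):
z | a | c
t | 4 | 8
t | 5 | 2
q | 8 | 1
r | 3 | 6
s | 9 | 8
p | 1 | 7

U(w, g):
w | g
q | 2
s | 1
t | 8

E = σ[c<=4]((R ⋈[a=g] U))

σ filters on c, owned by the left side.
E' = (σ[c<=4](R) ⋈[a=g] U)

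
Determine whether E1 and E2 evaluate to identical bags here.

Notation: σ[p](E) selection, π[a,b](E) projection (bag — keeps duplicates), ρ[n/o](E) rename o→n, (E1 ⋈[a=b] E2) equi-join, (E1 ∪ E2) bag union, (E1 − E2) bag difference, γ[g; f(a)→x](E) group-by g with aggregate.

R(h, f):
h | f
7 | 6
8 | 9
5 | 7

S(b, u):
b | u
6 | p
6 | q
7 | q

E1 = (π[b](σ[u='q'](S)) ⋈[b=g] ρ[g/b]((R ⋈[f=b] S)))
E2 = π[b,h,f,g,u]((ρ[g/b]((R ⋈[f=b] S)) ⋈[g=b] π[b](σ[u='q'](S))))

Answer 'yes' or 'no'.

E1 subexpression sizes:
  S → 3
  σ[u='q'](S) → 2
  π[b](σ[u='q'](S)) → 2
  R → 3
  S → 3
  (R ⋈[f=b] S) → 3
  ρ[g/b]((R ⋈[f=b] S)) → 3
  (π[b](σ[u='q'](S)) ⋈[b=g] ρ[g/b]((R ⋈[f=b] S))) → 3
E2 subexpression sizes:
  R → 3
  S → 3
  (R ⋈[f=b] S) → 3
  ρ[g/b]((R ⋈[f=b] S)) → 3
  S → 3
  σ[u='q'](S) → 2
  π[b](σ[u='q'](S)) → 2
  (ρ[g/b]((R ⋈[f=b] S)) ⋈[g=b] π[b](σ[u='q'](S))) → 3
  π[b,h,f,g,u]((ρ[g/b]((R ⋈[f=b] S)) ⋈[g=b] π[b](σ[u='q'](S)))) → 3

E1 and E2 produce the same multiset:
b | h | f | g | u
6 | 7 | 6 | 6 | p
6 | 7 | 6 | 6 | q
7 | 5 | 7 | 7 | q

yes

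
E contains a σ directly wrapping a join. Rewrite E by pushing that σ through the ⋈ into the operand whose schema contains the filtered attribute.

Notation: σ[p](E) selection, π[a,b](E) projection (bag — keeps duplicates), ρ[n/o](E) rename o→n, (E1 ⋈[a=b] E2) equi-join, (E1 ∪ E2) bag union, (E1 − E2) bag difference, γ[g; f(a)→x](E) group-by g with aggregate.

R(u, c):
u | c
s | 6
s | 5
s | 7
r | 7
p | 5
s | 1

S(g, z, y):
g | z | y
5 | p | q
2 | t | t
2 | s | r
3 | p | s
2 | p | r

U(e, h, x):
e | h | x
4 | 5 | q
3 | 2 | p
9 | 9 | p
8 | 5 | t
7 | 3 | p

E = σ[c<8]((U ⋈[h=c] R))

σ filters on c, owned by the right side.
E' = (U ⋈[h=c] σ[c<8](R))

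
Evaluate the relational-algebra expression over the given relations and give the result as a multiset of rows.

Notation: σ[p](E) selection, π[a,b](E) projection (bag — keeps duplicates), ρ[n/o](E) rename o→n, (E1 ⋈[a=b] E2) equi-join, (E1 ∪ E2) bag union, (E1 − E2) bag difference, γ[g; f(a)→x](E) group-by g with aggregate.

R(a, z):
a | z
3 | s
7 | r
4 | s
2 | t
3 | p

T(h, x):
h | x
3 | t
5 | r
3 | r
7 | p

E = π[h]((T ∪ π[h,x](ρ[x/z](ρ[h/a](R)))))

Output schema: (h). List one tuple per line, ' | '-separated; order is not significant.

Subexpression sizes:
  T → 4
  R → 5
  ρ[h/a](R) → 5
  ρ[x/z](ρ[h/a](R)) → 5
  π[h,x](ρ[x/z](ρ[h/a](R))) → 5
  (T ∪ π[h,x](ρ[x/z](ρ[h/a](R)))) → 9
  π[h]((T ∪ π[h,x](ρ[x/z](ρ[h/a](R))))) → 9

== RESULT ==
h
2
3
3
3
3
4
5
7
7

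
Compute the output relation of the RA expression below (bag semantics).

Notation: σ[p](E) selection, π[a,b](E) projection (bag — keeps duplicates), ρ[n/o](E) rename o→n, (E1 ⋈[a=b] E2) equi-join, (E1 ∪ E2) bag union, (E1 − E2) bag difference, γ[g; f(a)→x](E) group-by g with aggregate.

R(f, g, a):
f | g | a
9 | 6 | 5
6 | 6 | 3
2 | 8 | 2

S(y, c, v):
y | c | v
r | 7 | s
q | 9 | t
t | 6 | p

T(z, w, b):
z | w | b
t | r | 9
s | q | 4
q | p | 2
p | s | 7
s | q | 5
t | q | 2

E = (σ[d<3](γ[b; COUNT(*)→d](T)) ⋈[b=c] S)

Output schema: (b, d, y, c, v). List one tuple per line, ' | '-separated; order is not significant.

Stepwise |·|:
  T → 6
  γ[b; COUNT(*)→d](T) → 5
  σ[d<3](γ[b; COUNT(*)→d](T)) → 5
  S → 3
  (σ[d<3](γ[b; COUNT(*)→d](T)) ⋈[b=c] S) → 2

== RESULT ==
b | d | y | c | v
7 | 1 | r | 7 | s
9 | 1 | q | 9 | t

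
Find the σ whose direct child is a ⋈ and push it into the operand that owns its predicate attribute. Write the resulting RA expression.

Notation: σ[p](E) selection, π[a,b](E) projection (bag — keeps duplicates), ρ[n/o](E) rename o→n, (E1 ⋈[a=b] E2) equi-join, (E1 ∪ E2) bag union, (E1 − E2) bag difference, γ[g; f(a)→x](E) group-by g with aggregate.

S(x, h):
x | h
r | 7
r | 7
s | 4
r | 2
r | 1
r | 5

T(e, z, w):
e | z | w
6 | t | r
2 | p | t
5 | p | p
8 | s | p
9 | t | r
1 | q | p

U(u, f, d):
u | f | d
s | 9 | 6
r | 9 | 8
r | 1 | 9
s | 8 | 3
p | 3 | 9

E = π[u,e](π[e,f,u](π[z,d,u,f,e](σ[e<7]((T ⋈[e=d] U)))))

σ filters on e, owned by the left side.
E' = π[u,e](π[e,f,u](π[z,d,u,f,e]((σ[e<7](T) ⋈[e=d] U))))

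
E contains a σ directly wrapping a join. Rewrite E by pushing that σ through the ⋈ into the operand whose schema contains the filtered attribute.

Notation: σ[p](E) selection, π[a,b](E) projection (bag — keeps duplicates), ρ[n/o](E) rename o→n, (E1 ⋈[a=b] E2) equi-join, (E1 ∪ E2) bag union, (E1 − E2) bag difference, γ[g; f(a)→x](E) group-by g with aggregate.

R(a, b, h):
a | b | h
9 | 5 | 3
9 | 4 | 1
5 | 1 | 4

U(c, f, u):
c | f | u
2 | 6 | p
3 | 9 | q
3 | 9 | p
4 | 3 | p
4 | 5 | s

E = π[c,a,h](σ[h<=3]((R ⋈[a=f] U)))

σ filters on h, owned by the left side.
E' = π[c,a,h]((σ[h<=3](R) ⋈[a=f] U))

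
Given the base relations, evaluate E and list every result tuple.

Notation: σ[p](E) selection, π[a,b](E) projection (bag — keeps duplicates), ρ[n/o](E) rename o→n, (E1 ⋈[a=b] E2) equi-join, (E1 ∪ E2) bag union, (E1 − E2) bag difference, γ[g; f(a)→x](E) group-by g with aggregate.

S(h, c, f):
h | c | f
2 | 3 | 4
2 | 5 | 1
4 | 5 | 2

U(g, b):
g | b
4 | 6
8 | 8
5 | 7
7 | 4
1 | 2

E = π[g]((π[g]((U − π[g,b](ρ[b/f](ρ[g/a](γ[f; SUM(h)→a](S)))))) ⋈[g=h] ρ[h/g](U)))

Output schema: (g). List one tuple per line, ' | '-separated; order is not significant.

Row counts bottom-up:
  U → 5
  S → 3
  γ[f; SUM(h)→a](S) → 3
  ρ[g/a](γ[f; SUM(h)→a](S)) → 3
  ρ[b/f](ρ[g/a](γ[f; SUM(h)→a](S))) → 3
  π[g,b](ρ[b/f](ρ[g/a](γ[f; SUM(h)→a](S)))) → 3
  (U − π[g,b](ρ[b/f](ρ[g/a](γ[f; SUM(h)→a](S))))) → 5
  π[g]((U − π[g,b](ρ[b/f](ρ[g/a](γ[f; SUM(h)→a](S)))))) → 5
  U → 5
  ρ[h/g](U) → 5
  (π[g]((U − π[g,b](ρ[b/f](ρ[g/a](γ[f; SUM(h)→a](S)))))) ⋈[g=h] ρ[h/g](U)) → 5
  π[g]((π[g]((U − π[g,b](ρ[b/f](ρ[g/a](γ[f; SUM(h)→a](S)))))) ⋈[g=h] ρ[h/g](U))) → 5

== RESULT ==
g
1
4
5
7
8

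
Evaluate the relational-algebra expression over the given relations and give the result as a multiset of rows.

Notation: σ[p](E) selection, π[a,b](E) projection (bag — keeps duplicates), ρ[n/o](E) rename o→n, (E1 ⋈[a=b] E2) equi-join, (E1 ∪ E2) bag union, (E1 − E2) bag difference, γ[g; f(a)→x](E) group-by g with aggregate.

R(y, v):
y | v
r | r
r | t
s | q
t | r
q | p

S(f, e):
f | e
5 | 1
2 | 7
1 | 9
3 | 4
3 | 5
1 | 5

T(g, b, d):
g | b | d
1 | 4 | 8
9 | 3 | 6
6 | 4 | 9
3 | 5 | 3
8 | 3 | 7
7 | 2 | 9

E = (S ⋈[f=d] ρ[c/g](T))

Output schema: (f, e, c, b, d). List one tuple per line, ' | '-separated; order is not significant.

Stepwise |·|:
  S → 6
  T → 6
  ρ[c/g](T) → 6
  (S ⋈[f=d] ρ[c/g](T)) → 2

== RESULT ==
f | e | c | b | d
3 | 4 | 3 | 5 | 3
3 | 5 | 3 | 5 | 3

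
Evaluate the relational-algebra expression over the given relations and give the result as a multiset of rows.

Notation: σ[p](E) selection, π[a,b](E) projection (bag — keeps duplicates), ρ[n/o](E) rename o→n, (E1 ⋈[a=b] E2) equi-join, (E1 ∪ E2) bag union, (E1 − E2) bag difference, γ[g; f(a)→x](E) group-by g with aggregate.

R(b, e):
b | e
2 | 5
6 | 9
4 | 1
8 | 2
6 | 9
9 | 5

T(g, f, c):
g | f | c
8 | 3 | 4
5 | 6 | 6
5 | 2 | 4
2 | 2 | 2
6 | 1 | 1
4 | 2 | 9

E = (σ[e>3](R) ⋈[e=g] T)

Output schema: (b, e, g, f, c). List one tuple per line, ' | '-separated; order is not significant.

Subexpression sizes:
  R → 6
  σ[e>3](R) → 4
  T → 6
  (σ[e>3](R) ⋈[e=g] T) → 4

== RESULT ==
b | e | g | f | c
2 | 5 | 5 | 2 | 4
2 | 5 | 5 | 6 | 6
9 | 5 | 5 | 2 | 4
9 | 5 | 5 | 6 | 6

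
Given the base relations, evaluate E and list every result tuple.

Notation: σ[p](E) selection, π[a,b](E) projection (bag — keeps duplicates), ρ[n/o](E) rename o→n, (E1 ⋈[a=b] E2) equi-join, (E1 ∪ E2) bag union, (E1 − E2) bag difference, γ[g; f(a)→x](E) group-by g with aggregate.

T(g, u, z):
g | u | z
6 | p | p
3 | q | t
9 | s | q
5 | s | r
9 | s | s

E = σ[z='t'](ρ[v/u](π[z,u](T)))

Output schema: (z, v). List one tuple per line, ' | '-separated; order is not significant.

Stepwise |·|:
  T → 5
  π[z,u](T) → 5
  ρ[v/u](π[z,u](T)) → 5
  σ[z='t'](ρ[v/u](π[z,u](T))) → 1

== RESULT ==
z | v
t | q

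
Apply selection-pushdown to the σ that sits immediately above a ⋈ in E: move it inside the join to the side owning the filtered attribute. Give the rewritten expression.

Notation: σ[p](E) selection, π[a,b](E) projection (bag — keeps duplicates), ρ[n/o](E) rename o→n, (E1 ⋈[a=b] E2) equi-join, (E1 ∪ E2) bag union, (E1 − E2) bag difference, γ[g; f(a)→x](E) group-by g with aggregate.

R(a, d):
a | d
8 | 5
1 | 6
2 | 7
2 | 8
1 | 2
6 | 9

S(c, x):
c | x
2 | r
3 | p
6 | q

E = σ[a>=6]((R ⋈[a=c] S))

σ filters on a, owned by the left side.
E' = (σ[a>=6](R) ⋈[a=c] S)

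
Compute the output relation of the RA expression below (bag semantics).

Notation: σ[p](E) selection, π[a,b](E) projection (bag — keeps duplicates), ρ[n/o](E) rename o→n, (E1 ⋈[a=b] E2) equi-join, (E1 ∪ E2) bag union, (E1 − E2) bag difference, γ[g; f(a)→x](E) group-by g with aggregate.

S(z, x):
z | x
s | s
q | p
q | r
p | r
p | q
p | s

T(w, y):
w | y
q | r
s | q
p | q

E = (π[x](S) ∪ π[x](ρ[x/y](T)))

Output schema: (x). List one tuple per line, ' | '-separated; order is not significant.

Stepwise |·|:
  S → 6
  π[x](S) → 6
  T → 3
  ρ[x/y](T) → 3
  π[x](ρ[x/y](T)) → 3
  (π[x](S) ∪ π[x](ρ[x/y](T))) → 9

== RESULT ==
x
p
q
q
q
r
r
r
s
s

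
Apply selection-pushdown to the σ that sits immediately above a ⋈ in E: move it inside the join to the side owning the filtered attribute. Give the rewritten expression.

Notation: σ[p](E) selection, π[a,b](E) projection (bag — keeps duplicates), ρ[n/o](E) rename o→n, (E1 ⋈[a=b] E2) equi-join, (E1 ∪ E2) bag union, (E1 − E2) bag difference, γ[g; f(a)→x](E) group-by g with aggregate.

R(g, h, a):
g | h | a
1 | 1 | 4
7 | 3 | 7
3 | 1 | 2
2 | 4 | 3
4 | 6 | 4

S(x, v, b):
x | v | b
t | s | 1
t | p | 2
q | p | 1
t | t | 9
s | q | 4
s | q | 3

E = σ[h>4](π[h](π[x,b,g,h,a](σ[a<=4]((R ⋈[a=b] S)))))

σ filters on a, owned by the left side.
E' = σ[h>4](π[h](π[x,b,g,h,a]((σ[a<=4](R) ⋈[a=b] S))))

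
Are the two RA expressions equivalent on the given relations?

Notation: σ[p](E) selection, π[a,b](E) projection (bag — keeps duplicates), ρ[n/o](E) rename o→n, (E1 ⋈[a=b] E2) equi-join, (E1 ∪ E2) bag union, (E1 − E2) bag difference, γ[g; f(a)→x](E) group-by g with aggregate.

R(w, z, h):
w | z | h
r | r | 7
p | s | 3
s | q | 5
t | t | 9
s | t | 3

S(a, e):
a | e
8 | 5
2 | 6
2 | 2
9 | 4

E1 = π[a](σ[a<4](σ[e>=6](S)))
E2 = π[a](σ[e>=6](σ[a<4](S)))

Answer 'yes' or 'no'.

E1 row counts bottom-up:
  S → 4
  σ[e>=6](S) → 1
  σ[a<4](σ[e>=6](S)) → 1
  π[a](σ[a<4](σ[e>=6](S))) → 1
E2 row counts bottom-up:
  S → 4
  σ[a<4](S) → 2
  σ[e>=6](σ[a<4](S)) → 1
  π[a](σ[e>=6](σ[a<4](S))) → 1

E1 and E2 produce the same multiset:
a
2

yes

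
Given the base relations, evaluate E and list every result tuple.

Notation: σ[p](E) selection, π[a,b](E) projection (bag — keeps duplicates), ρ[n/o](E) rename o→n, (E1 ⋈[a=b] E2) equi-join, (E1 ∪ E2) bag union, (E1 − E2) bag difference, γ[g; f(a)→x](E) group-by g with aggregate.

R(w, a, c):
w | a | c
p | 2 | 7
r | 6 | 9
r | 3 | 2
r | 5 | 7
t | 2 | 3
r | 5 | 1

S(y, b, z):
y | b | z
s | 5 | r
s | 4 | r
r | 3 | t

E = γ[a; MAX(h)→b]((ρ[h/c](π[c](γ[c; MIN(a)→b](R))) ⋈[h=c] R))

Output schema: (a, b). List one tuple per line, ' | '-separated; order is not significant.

Row counts bottom-up:
  R → 6
  γ[c; MIN(a)→b](R) → 5
  π[c](γ[c; MIN(a)→b](R)) → 5
  ρ[h/c](π[c](γ[c; MIN(a)→b](R))) → 5
  R → 6
  (ρ[h/c](π[c](γ[c; MIN(a)→b](R))) ⋈[h=c] R) → 6
  γ[a; MAX(h)→b]((ρ[h/c](π[c](γ[c; MIN(a)→b](R))) ⋈[h=c] R)) → 4

== RESULT ==
a | b
2 | 7
3 | 2
5 | 7
6 | 9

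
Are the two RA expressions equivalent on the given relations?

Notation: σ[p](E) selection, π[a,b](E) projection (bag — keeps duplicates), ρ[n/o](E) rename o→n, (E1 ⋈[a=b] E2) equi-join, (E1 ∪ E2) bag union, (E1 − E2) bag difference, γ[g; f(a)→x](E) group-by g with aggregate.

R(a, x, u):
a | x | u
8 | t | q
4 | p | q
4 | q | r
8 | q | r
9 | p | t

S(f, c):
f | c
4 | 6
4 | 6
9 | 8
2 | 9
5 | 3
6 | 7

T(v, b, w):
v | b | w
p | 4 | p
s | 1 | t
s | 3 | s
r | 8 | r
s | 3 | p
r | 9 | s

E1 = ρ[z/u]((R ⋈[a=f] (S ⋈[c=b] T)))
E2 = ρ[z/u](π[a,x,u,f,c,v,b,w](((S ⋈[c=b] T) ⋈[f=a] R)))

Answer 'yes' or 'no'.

E1 per-node cardinality:
  R → 5
  S → 6
  T → 6
  (S ⋈[c=b] T) → 4
  (R ⋈[a=f] (S ⋈[c=b] T)) → 1
  ρ[z/u]((R ⋈[a=f] (S ⋈[c=b] T))) → 1
E2 per-node cardinality:
  S → 6
  T → 6
  (S ⋈[c=b] T) → 4
  R → 5
  ((S ⋈[c=b] T) ⋈[f=a] R) → 1
  π[a,x,u,f,c,v,b,w](((S ⋈[c=b] T) ⋈[f=a] R)) → 1
  ρ[z/u](π[a,x,u,f,c,v,b,w](((S ⋈[c=b] T) ⋈[f=a] R))) → 1

E1 and E2 produce the same multiset:
a | x | z | f | c | v | b | w
9 | p | t | 9 | 8 | r | 8 | r

yes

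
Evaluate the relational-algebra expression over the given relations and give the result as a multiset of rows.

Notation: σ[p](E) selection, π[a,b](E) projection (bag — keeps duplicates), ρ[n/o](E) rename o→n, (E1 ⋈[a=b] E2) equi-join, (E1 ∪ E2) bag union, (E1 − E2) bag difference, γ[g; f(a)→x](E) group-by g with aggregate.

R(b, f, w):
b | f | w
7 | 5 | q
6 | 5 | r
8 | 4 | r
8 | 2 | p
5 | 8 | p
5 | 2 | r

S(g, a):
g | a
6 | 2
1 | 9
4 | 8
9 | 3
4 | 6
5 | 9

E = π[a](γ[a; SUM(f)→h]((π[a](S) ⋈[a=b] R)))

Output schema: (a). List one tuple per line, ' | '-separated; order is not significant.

Row counts bottom-up:
  S → 6
  π[a](S) → 6
  R → 6
  (π[a](S) ⋈[a=b] R) → 3
  γ[a; SUM(f)→h]((π[a](S) ⋈[a=b] R)) → 2
  π[a](γ[a; SUM(f)→h]((π[a](S) ⋈[a=b] R))) → 2

== RESULT ==
a
6
8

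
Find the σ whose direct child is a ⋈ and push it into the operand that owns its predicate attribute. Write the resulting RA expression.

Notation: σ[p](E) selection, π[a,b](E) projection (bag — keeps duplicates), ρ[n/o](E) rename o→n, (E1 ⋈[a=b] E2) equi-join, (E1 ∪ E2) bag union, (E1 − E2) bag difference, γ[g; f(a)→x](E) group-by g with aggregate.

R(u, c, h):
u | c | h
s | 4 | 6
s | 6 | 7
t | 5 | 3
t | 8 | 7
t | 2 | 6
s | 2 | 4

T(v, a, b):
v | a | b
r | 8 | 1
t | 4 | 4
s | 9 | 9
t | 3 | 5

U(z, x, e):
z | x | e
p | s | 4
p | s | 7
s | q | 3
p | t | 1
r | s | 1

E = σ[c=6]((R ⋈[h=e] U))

σ filters on c, owned by the left side.
E' = (σ[c=6](R) ⋈[h=e] U)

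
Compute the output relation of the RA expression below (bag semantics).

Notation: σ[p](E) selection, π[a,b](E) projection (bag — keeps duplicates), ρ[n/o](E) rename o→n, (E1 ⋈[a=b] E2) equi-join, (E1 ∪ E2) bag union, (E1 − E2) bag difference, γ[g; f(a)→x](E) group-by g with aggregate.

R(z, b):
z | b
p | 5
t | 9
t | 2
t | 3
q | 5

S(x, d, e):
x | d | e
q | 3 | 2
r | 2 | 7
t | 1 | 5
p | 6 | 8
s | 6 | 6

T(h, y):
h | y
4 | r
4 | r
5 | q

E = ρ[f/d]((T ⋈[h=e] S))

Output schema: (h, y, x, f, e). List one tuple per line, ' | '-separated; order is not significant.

Per-node cardinality:
  T → 3
  S → 5
  (T ⋈[h=e] S) → 1
  ρ[f/d]((T ⋈[h=e] S)) → 1

== RESULT ==
h | y | x | f | e
5 | q | t | 1 | 5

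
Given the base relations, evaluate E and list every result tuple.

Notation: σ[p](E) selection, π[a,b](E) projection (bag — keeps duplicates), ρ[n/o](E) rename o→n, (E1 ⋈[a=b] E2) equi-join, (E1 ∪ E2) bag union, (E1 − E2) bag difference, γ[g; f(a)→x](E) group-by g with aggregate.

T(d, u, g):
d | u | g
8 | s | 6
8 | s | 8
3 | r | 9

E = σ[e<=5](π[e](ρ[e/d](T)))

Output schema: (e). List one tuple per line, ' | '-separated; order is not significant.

Subexpression sizes:
  T → 3
  ρ[e/d](T) → 3
  π[e](ρ[e/d](T)) → 3
  σ[e<=5](π[e](ρ[e/d](T))) → 1

== RESULT ==
e
3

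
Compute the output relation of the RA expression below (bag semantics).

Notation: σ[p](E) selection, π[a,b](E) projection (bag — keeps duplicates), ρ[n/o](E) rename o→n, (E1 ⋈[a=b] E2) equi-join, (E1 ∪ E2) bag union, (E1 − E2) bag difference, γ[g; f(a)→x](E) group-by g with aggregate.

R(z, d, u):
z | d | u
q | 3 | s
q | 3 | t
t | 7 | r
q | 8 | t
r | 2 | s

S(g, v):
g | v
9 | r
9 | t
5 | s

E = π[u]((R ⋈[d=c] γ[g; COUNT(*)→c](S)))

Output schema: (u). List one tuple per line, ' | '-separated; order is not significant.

Per-node cardinality:
  R → 5
  S → 3
  γ[g; COUNT(*)→c](S) → 2
  (R ⋈[d=c] γ[g; COUNT(*)→c](S)) → 1
  π[u]((R ⋈[d=c] γ[g; COUNT(*)→c](S))) → 1

== RESULT ==
u
s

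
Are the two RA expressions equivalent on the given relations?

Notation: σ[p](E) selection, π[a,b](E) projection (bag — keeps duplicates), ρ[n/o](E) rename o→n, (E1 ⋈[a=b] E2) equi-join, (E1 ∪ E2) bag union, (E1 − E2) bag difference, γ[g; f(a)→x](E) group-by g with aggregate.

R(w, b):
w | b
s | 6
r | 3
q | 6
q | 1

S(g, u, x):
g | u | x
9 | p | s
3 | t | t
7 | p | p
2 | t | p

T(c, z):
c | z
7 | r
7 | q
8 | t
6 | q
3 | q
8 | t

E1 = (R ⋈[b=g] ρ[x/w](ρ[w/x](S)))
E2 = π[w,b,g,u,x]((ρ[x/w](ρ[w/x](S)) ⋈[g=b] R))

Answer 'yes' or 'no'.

E1 per-node cardinality:
  R → 4
  S → 4
  ρ[w/x](S) → 4
  ρ[x/w](ρ[w/x](S)) → 4
  (R ⋈[b=g] ρ[x/w](ρ[w/x](S))) → 1
E2 per-node cardinality:
  S → 4
  ρ[w/x](S) → 4
  ρ[x/w](ρ[w/x](S)) → 4
  R → 4
  (ρ[x/w](ρ[w/x](S)) ⋈[g=b] R) → 1
  π[w,b,g,u,x]((ρ[x/w](ρ[w/x](S)) ⋈[g=b] R)) → 1

E1 and E2 produce the same multiset:
w | b | g | u | x
r | 3 | 3 | t | t

yes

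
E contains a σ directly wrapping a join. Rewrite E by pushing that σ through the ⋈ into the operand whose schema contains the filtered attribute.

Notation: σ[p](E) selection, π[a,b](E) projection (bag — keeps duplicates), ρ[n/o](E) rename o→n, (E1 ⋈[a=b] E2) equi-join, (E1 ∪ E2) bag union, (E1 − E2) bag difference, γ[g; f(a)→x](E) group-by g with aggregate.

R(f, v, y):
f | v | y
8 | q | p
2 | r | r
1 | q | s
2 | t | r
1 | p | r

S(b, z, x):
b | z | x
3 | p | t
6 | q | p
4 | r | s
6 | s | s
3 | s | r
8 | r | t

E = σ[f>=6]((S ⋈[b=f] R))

σ filters on f, owned by the right side.
E' = (S ⋈[b=f] σ[f>=6](R))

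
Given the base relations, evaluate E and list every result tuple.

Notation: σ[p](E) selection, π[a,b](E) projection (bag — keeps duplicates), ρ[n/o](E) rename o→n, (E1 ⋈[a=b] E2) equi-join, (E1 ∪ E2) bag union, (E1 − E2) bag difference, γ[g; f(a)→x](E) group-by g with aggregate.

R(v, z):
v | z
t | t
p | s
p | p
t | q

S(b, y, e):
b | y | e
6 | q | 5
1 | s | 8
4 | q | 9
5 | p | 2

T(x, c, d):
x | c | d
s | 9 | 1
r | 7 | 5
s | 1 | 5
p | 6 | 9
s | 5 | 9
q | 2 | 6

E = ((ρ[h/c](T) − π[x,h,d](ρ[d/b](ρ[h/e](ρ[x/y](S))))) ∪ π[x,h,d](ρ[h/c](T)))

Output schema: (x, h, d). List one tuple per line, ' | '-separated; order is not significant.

Row counts bottom-up:
  T → 6
  ρ[h/c](T) → 6
  S → 4
  ρ[x/y](S) → 4
  ρ[h/e](ρ[x/y](S)) → 4
  ρ[d/b](ρ[h/e](ρ[x/y](S))) → 4
  π[x,h,d](ρ[d/b](ρ[h/e](ρ[x/y](S)))) → 4
  (ρ[h/c](T) − π[x,h,d](ρ[d/b](ρ[h/e](ρ[x/y](S))))) → 6
  T → 6
  ρ[h/c](T) → 6
  π[x,h,d](ρ[h/c](T)) → 6
  ((ρ[h/c](T) − π[x,h,d](ρ[d/b](ρ[h/e](ρ[x/y](S))))) ∪ π[x,h,d](ρ[h/c](T))) → 12

== RESULT ==
x | h | d
p | 6 | 9
p | 6 | 9
q | 2 | 6
q | 2 | 6
r | 7 | 5
r | 7 | 5
s | 1 | 5
s | 1 | 5
s | 5 | 9
s | 5 | 9
s | 9 | 1
s | 9 | 1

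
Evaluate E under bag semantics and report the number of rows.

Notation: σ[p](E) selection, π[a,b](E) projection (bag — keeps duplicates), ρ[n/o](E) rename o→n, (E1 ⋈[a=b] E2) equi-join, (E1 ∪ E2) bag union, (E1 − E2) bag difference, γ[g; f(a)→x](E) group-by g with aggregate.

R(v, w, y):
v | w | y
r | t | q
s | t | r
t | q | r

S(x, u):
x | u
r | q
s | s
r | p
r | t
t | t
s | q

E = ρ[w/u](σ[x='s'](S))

Row counts bottom-up:
  S → 6
  σ[x='s'](S) → 2
  ρ[w/u](σ[x='s'](S)) → 2

|E| = 2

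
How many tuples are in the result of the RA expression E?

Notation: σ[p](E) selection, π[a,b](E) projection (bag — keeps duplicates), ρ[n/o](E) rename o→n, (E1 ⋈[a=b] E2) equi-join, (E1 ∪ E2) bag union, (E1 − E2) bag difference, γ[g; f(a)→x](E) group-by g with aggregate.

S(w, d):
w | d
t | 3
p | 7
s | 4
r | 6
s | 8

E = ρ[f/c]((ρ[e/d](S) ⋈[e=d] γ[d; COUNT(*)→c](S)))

Stepwise |·|:
  S → 5
  ρ[e/d](S) → 5
  S → 5
  γ[d; COUNT(*)→c](S) → 5
  (ρ[e/d](S) ⋈[e=d] γ[d; COUNT(*)→c](S)) → 5
  ρ[f/c]((ρ[e/d](S) ⋈[e=d] γ[d; COUNT(*)→c](S))) → 5

|E| = 5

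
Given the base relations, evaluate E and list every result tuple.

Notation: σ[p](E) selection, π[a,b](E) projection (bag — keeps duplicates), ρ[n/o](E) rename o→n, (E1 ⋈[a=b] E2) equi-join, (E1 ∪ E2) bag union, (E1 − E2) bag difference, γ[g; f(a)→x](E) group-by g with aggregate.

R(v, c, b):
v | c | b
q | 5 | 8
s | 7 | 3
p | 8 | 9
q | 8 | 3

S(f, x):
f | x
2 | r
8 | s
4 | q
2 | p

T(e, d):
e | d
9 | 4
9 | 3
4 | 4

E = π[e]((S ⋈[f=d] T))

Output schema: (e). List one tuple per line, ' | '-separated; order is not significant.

Per-node cardinality:
  S → 4
  T → 3
  (S ⋈[f=d] T) → 2
  π[e]((S ⋈[f=d] T)) → 2

== RESULT ==
e
4
9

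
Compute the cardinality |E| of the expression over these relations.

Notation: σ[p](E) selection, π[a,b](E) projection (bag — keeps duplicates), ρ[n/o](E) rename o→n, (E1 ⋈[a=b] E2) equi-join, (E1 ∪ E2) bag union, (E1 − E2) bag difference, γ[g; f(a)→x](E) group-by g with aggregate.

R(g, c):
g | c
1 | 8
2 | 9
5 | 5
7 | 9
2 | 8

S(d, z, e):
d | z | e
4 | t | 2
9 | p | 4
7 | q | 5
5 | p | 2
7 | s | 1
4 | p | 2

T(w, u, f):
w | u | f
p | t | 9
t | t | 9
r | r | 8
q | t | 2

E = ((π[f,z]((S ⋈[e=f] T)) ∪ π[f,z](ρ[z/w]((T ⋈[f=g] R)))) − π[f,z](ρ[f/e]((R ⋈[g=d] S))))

Stepwise |·|:
  S → 6
  T → 4
  (S ⋈[e=f] T) → 3
  π[f,z]((S ⋈[e=f] T)) → 3
  T → 4
  R → 5
  (T ⋈[f=g] R) → 2
  ρ[z/w]((T ⋈[f=g] R)) → 2
  π[f,z](ρ[z/w]((T ⋈[f=g] R))) → 2
  (π[f,z]((S ⋈[e=f] T)) ∪ π[f,z](ρ[z/w]((T ⋈[f=g] R)))) → 5
  R → 5
  S → 6
  (R ⋈[g=d] S) → 3
  ρ[f/e]((R ⋈[g=d] S)) → 3
  π[f,z](ρ[f/e]((R ⋈[g=d] S))) → 3
  ((π[f,z]((S ⋈[e=f] T)) ∪ π[f,z](ρ[z/w]((T ⋈[f=g] R)))) − π[f,z](ρ[f/e]((R ⋈[g=d] S)))) → 4

|E| = 4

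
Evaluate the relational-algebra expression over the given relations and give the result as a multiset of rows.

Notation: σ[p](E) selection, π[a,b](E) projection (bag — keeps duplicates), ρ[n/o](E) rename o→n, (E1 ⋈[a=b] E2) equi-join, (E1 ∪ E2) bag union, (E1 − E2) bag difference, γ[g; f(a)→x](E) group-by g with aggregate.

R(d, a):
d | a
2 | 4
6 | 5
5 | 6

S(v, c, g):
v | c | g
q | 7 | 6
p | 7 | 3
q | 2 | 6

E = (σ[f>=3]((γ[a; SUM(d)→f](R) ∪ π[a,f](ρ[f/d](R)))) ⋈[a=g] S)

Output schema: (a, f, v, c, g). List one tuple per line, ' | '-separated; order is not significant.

Subexpression sizes:
  R → 3
  γ[a; SUM(d)→f](R) → 3
  R → 3
  ρ[f/d](R) → 3
  π[a,f](ρ[f/d](R)) → 3
  (γ[a; SUM(d)→f](R) ∪ π[a,f](ρ[f/d](R))) → 6
  σ[f>=3]((γ[a; SUM(d)→f](R) ∪ π[a,f](ρ[f/d](R)))) → 4
  S → 3
  (σ[f>=3]((γ[a; SUM(d)→f](R) ∪ π[a,f](ρ[f/d](R)))) ⋈[a=g] S) → 4

== RESULT ==
a | f | v | c | g
6 | 5 | q | 2 | 6
6 | 5 | q | 2 | 6
6 | 5 | q | 7 | 6
6 | 5 | q | 7 | 6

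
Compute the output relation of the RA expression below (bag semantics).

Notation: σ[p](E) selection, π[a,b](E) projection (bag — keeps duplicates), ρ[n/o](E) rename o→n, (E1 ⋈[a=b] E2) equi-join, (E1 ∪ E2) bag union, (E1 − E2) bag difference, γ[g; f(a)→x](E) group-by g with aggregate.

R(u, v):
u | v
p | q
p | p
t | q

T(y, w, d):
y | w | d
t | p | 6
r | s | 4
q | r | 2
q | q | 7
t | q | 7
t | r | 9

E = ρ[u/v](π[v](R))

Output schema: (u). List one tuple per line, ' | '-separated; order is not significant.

Stepwise |·|:
  R → 3
  π[v](R) → 3
  ρ[u/v](π[v](R)) → 3

== RESULT ==
u
p
q
q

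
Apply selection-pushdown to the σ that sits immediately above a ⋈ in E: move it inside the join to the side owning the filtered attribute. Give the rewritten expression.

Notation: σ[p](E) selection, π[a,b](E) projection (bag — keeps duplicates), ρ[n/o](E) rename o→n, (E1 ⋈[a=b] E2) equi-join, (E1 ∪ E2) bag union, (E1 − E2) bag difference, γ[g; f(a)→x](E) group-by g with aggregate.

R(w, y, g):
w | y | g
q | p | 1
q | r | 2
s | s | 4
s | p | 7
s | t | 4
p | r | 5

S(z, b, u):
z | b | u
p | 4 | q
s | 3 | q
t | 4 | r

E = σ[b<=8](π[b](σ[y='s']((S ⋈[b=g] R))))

σ filters on y, owned by the right side.
E' = σ[b<=8](π[b]((S ⋈[b=g] σ[y='s'](R))))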